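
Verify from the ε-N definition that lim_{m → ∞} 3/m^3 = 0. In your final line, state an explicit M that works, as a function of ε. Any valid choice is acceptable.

M = (3/ε)^{1/3}

Let ε > 0 be given. For m ≥ 1, |3/m^3 − 0| = 3/m^3.
3/m^3 < ε ⇔ m^3 > 3/ε ⇔ m > (3/ε)^{1/3}.
Take M = (3/ε)^{1/3}. Then m > M implies 3/m^3 < ε.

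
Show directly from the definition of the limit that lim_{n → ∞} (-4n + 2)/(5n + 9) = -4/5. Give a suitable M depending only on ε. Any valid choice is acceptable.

M = (46/25)/ε

Let ε > 0. For n ≥ 1, |(-4n + 2)/(5n + 9) + 4/5| = |46|/(5(5n + 9)) = 46/(5(5n + 9)).
Since 5n + 9 ≥ 5n for n ≥ 1, this is ≤ 46/(5·5n) = (46/25)/n.
So |(-4n + 2)/(5n + 9) + 4/5| < ε whenever n > (46/25)/ε.
Take M = (46/25)/ε. If n > M then |(-4n + 2)/(5n + 9) + 4/5| ≤ (46/25)/n < ε.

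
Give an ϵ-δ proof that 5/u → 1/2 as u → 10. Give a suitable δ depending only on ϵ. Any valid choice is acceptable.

Suppose ϵ > 0. We seek δ > 0 such that 0 < |u − 10| < δ implies |5/u − (1/2)| < ϵ.
|5/u − (1/2)| = 5·|10 − u|/(10·|u|) = 5|u − 10|/(10|u|).
Require δ ≤ 5 so that |u| > 10 − 5 = 5, hence 10|u| > 50.
Then |5/u − (1/2)| < 5|u − 10|/50, which is < ϵ when |u − 10| < 10ϵ.
Take δ = min(5, 10ϵ). Then 0 < |u − 10| < δ gives both |u − 10| < 5 and |u − 10| < 10ϵ, so |5/u − (1/2)| < ϵ.

δ = min(5, 10ϵ)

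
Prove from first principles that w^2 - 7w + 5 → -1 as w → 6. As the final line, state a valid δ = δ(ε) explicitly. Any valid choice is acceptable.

Let ε > 0. We want δ > 0 such that 0 < |w − 6| < δ implies |(w^2 - 7w + 5) + 1| < ε.
(w^2 - 7w + 5) + 1 = w^2 - 7w + 6 = (w − 6)(w - 1).
So |(w^2 - 7w + 5) + 1| = |w − 6|·|w - 1|.
Require δ ≤ 2. Then |w − 6| < 2 gives |w| < 8, and by the triangle inequality |w - 1| ≤ 8 + 1 = 9.
Hence |(w^2 - 7w + 5) + 1| ≤ 9|w − 6| < ε provided |w − 6| < ε/9.
Choosing δ = min(2, ε/9) ensures both conditions, hence |(w^2 - 7w + 5) + 1| < ε.

δ = min(2, ε/9)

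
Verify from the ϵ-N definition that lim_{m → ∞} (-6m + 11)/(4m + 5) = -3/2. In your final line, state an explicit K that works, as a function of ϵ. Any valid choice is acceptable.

K = (37/8)/ϵ

Let ϵ > 0. For m ≥ 1, |(-6m + 11)/(4m + 5) + 3/2| = |74|/(4(4m + 5)) = 74/(4(4m + 5)).
Since 4m + 5 ≥ 4m for m ≥ 1, this is ≤ 74/(4·4m) = (37/8)/m.
So |(-6m + 11)/(4m + 5) + 3/2| < ϵ whenever m > (37/8)/ϵ.
Take K = (37/8)/ϵ. If m > K then |(-6m + 11)/(4m + 5) + 3/2| ≤ (37/8)/m < ϵ.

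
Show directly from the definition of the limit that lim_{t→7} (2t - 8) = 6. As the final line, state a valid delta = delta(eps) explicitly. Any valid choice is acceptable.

Let eps > 0 be given. We need delta > 0 so that 0 < |t − 7| < delta implies |(2t - 8) − 6| < eps.
Since (2t - 8) − 6 = 2(t − 7), we have |(2t - 8) − 6| = 2|t − 7|.
So 2|t − 7| < eps exactly when |t − 7| < eps/2.
Take delta = eps/2. If 0 < |t − 7| < delta then |(2t - 8) − 6| = 2|t − 7| < 2·(eps/2) = eps.

delta = eps/2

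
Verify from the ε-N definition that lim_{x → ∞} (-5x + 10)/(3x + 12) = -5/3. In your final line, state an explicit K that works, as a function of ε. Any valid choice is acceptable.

K = 10/ε

Let ε > 0. We seek K > 0 such that x > K implies |(-5x + 10)/(3x + 12) + 5/3| < ε.
(-5x + 10)/(3x + 12) + 5/3 = (3(-5x + 10) − (-5)(3x + 12)) / (3(3x + 12)) = 90/(3(3x + 12)).
For x > 0 we have 3x + 12 > 3x, so |(-5x + 10)/(3x + 12) + 5/3| = 90/(3(3x + 12)) < 90/(3·3x) = 10/x.
Thus |(-5x + 10)/(3x + 12) + 5/3| < ε whenever x > 10/ε.
Take K = 10/ε. If x > K then |(-5x + 10)/(3x + 12) + 5/3| < 10/x < ε.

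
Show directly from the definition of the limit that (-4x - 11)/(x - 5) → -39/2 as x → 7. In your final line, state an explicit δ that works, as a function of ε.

δ = min(1, (2/31)ε)

Let ε > 0 be given. We want δ > 0 with 0 < |x − 7| < δ ⇒ |(-4x - 11)/(x - 5) + 39/2| < ε.
Combining over a common denominator, (-4x - 11)/(x - 5) + 39/2 = [(-4x - 11)·2 − (-39)·(x - 5)] / [2·(x - 5)] = 31(x − 7) / (2(x - 5)).
So |(-4x - 11)/(x - 5) + 39/2| = 31|x − 7| / (2·|x − 5|).
Restrict δ ≤ 1. Then |x − 7| < 1 gives |x − 5| = |(x − 7) + 2| ≥ 2 − 1 = 1.
Hence |(-4x - 11)/(x - 5) + 39/2| < 31|x − 7|/(2·1) = (31/2)|x − 7|, which is < ε once |x − 7| < (2/31)ε.
Take δ = min(1, (2/31)ε). Then 0 < |x − 7| < δ forces both bounds, so |(-4x - 11)/(x - 5) + 39/2| < ε.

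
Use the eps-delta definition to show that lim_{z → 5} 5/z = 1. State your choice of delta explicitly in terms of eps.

Suppose eps > 0. We seek delta > 0 such that 0 < |z − 5| < delta implies |5/z − 1| < eps.
|5/z − 1| = 5·|5 − z|/(5·|z|) = 5|z − 5|/(5|z|).
Require delta ≤ 5/2 so that |z| > 5 − 5/2 = 5/2, hence 5|z| > 25/2.
Then |5/z − 1| < 5|z − 5|/(25/2), which is < eps when |z − 5| < (5/2)eps.
Take delta = min(5/2, (5/2)eps). Then 0 < |z − 5| < delta gives both |z − 5| < 5/2 and |z − 5| < (5/2)eps, so |5/z − 1| < eps.

delta = min(5/2, (5/2)eps)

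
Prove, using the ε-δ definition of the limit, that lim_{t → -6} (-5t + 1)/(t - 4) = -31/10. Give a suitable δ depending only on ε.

Suppose ε > 0. We want δ > 0 with 0 < |t + 6| < δ ⇒ |(-5t + 1)/(t - 4) + 31/10| < ε.
Combining over a common denominator, (-5t + 1)/(t - 4) + 31/10 = [(-5t + 1)·(-10) − 31·(t - 4)] / [(-10)·(t - 4)] = 19(t + 6) / ((-10)(t - 4)).
So |(-5t + 1)/(t - 4) + 31/10| = 19|t + 6| / (10·|t − 4|).
Require δ ≤ 5, so |t − 4| ≥ |-10| − |t + 6| > 10 − 5 = 5.
Hence |(-5t + 1)/(t - 4) + 31/10| < 19|t + 6|/(10·5) = (19/50)|t + 6|, which is < ε once |t + 6| < (50/19)ε.
Take δ = min(5, (50/19)ε). Then 0 < |t + 6| < δ forces both bounds, so |(-5t + 1)/(t - 4) + 31/10| < ε.

δ = min(5, (50/19)ε)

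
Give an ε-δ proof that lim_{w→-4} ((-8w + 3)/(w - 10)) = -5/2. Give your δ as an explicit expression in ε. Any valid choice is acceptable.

δ = min(7, (14/11)ε)

Suppose ε > 0. We want δ > 0 with 0 < |w + 4| < δ ⇒ |(-8w + 3)/(w - 10) + 5/2| < ε.
Combining over a common denominator, (-8w + 3)/(w - 10) + 5/2 = [(-8w + 3)·(-14) − 35·(w - 10)] / [(-14)·(w - 10)] = 77(w + 4) / ((-14)(w - 10)).
So |(-8w + 3)/(w - 10) + 5/2| = 77|w + 4| / (14·|w − 10|).
Require δ ≤ 7, so |w − 10| ≥ |-14| − |w + 4| > 14 − 7 = 7.
Hence |(-8w + 3)/(w - 10) + 5/2| < 77|w + 4|/(14·7) = (11/14)|w + 4|, which is < ε once |w + 4| < (14/11)ε.
Take δ = min(7, (14/11)ε). Then 0 < |w + 4| < δ forces both bounds, so |(-8w + 3)/(w - 10) + 5/2| < ε.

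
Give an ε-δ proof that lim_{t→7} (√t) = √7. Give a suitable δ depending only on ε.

Fix ε > 0. We want δ > 0 such that 0 < |t − 7| < δ implies |√t − √7| < ε.
Multiplying by the conjugate, |√t − √7| = |t − 7|/(√t + √7).
Restrict δ ≤ 7 so that |t − 7| < 7 forces t > 0, and then √t + √7 > √7.
Hence |√t − √7| < |t − 7|/√7, which is < ε once |t − 7| < √7·ε.
Take δ = min(7, √7·ε). If 0 < |t − 7| < δ then t > 0 and |√t − √7| < |t − 7|/√7 < ε.

δ = min(7, √7·ε)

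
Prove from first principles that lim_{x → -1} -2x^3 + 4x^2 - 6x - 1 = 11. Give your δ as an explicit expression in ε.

δ = min(1, ε/32)

Suppose ε > 0. We want δ > 0 such that 0 < |x + 1| < δ implies |(-2x^3 + 4x^2 - 6x - 1) − 11| < ε.
(-2x^3 + 4x^2 - 6x - 1) − 11 = -2x^3 + 4x^2 - 6x - 12 = (x + 1)(-2x^2 + 6x - 12).
So |(-2x^3 + 4x^2 - 6x - 1) − 11| = |x + 1|·|-2x^2 + 6x - 12|.
Require δ ≤ 1. Then |x + 1| < 1 gives |x| < 2, and by the triangle inequality |-2x^2 + 6x - 12| ≤ 2·2^2 + 6·2 + 12 = 32.
Hence |(-2x^3 + 4x^2 - 6x - 1) − 11| ≤ 32|x + 1| < ε provided |x + 1| < ε/32.
Take δ = min(1, ε/32). Then 0 < |x + 1| < δ gives both |x + 1| < 1 and |x + 1| < ε/32, so |(-2x^3 + 4x^2 - 6x - 1) − 11| < ε.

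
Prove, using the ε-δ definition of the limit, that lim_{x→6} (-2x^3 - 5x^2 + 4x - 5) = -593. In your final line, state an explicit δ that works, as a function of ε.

δ = min(1, ε/315)

Let ε > 0 be given. We want δ > 0 such that 0 < |x − 6| < δ implies |(-2x^3 - 5x^2 + 4x - 5) + 593| < ε.
(-2x^3 - 5x^2 + 4x - 5) + 593 = -2x^3 - 5x^2 + 4x + 588 = (x − 6)(-2x^2 - 17x - 98).
So |(-2x^3 - 5x^2 + 4x - 5) + 593| = |x − 6|·|-2x^2 - 17x - 98|.
Require δ ≤ 1. Then |x − 6| < 1 gives |x| < 7, and by the triangle inequality |-2x^2 - 17x - 98| ≤ 2·7^2 + 17·7 + 98 = 315.
Hence |(-2x^3 - 5x^2 + 4x - 5) + 593| ≤ 315|x − 6| < ε provided |x − 6| < ε/315.
Choosing δ = min(1, ε/315) ensures both conditions, hence |(-2x^3 - 5x^2 + 4x - 5) + 593| < ε.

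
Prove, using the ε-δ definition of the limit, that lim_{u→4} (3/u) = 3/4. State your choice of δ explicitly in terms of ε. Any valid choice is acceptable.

δ = min(2, (8/3)ε)

Suppose ε > 0. We seek δ > 0 such that 0 < |u − 4| < δ implies |3/u − (3/4)| < ε.
|3/u − (3/4)| = 3·|4 − u|/(4·|u|) = 3|u − 4|/(4|u|).
Require δ ≤ 2 so that |u| > 4 − 2 = 2, hence 4|u| > 8.
Then |3/u − (3/4)| < 3|u − 4|/8, which is < ε when |u − 4| < (8/3)ε.
Take δ = min(2, (8/3)ε). Then 0 < |u − 4| < δ gives both |u − 4| < 2 and |u − 4| < (8/3)ε, so |3/u − (3/4)| < ε.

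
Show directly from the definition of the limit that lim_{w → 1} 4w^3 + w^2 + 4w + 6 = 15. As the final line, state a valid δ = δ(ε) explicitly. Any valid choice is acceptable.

δ = min(2, ε/60)

Let ε > 0 be given. We want δ > 0 such that 0 < |w − 1| < δ implies |(4w^3 + w^2 + 4w + 6) − 15| < ε.
(4w^3 + w^2 + 4w + 6) − 15 = 4w^3 + w^2 + 4w - 9 = (w − 1)(4w^2 + 5w + 9).
So |(4w^3 + w^2 + 4w + 6) − 15| = |w − 1|·|4w^2 + 5w + 9|.
Require δ ≤ 2. Then |w − 1| < 2 gives |w| < 3, and by the triangle inequality |4w^2 + 5w + 9| ≤ 4·3^2 + 5·3 + 9 = 60.
Hence |(4w^3 + w^2 + 4w + 6) − 15| ≤ 60|w − 1| < ε provided |w − 1| < ε/60.
Choosing δ = min(2, ε/60) ensures both conditions, hence |(4w^3 + w^2 + 4w + 6) − 15| < ε.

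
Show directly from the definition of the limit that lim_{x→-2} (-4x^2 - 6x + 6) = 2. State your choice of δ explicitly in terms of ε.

Let ε > 0 be given. We want δ > 0 such that 0 < |x + 2| < δ implies |(-4x^2 - 6x + 6) − 2| < ε.
(-4x^2 - 6x + 6) − 2 = -4x^2 - 6x + 4 = (x + 2)(-4x + 2).
So |(-4x^2 - 6x + 6) − 2| = |x + 2|·|-4x + 2|.
Require δ ≤ 2. Then |x + 2| < 2 gives |x| < 4, and by the triangle inequality |-4x + 2| ≤ 4·4 + 2 = 18.
Hence |(-4x^2 - 6x + 6) − 2| ≤ 18|x + 2| < ε provided |x + 2| < ε/18.
Take δ = min(2, ε/18). Then 0 < |x + 2| < δ gives both |x + 2| < 2 and |x + 2| < ε/18, so |(-4x^2 - 6x + 6) − 2| < ε.

δ = min(2, ε/18)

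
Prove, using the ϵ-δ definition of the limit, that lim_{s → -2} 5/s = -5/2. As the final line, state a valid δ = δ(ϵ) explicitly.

Let ϵ > 0. We seek δ > 0 such that 0 < |s + 2| < δ implies |5/s + 5/2| < ϵ.
|5/s + 5/2| = 5·|-2 − s|/(2·|s|) = 5|s + 2|/(2|s|).
Require δ ≤ 1 so that |s| > 2 − 1 = 1, hence 2|s| > 2.
Then |5/s + 5/2| < 5|s + 2|/2, which is < ϵ when |s + 2| < (2/5)ϵ.
Take δ = min(1, (2/5)ϵ). Then 0 < |s + 2| < δ gives both |s + 2| < 1 and |s + 2| < (2/5)ϵ, so |5/s + 5/2| < ϵ.

δ = min(1, (2/5)ϵ)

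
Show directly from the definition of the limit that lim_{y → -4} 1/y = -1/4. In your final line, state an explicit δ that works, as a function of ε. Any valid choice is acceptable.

Let ε > 0. We seek δ > 0 such that 0 < |y + 4| < δ implies |1/y + 1/4| < ε.
|1/y + 1/4| = |-4 − y|/(4·|y|) = |y + 4|/(4|y|).
Restrict δ ≤ 2. Then |y + 4| < 2 gives |y| > 2, so 4|y| > 8.
Then |1/y + 1/4| < |y + 4|/8, which is < ε when |y + 4| < 8ε.
Take δ = min(2, 8ε). Then 0 < |y + 4| < δ gives both |y + 4| < 2 and |y + 4| < 8ε, so |1/y + 1/4| < ε.

δ = min(2, 8ε)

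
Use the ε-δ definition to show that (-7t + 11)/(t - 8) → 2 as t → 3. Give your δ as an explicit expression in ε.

δ = min(5/2, (5/18)ε)

Fix ε > 0. We want δ > 0 with 0 < |t − 3| < δ ⇒ |(-7t + 11)/(t - 8) − 2| < ε.
Combining over a common denominator, (-7t + 11)/(t - 8) − 2 = [(-7t + 11)·(-5) − (-10)·(t - 8)] / [(-5)·(t - 8)] = 45(t − 3) / ((-5)(t - 8)).
So |(-7t + 11)/(t - 8) − 2| = 45|t − 3| / (5·|t − 8|).
Require δ ≤ 5/2, so |t − 8| ≥ |-5| − |t − 3| > 5 − 5/2 = 5/2.
Hence |(-7t + 11)/(t - 8) − 2| < 45|t − 3|/(5·(5/2)) = (18/5)|t − 3|, which is < ε once |t − 3| < (5/18)ε.
Take δ = min(5/2, (5/18)ε). Then 0 < |t − 3| < δ forces both bounds, so |(-7t + 11)/(t - 8) − 2| < ε.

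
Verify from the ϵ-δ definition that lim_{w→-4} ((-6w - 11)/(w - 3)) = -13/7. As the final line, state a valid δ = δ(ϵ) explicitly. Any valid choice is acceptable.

Let ϵ > 0 be given. We want δ > 0 with 0 < |w + 4| < δ ⇒ |(-6w - 11)/(w - 3) + 13/7| < ϵ.
Combining over a common denominator, (-6w - 11)/(w - 3) + 13/7 = [(-6w - 11)·(-7) − 13·(w - 3)] / [(-7)·(w - 3)] = 29(w + 4) / ((-7)(w - 3)).
So |(-6w - 11)/(w - 3) + 13/7| = 29|w + 4| / (7·|w − 3|).
Restrict δ ≤ 7/2. Then |w + 4| < 7/2 gives |w − 3| = |(w + 4) + (-7)| ≥ 7 − 7/2 = 7/2.
Hence |(-6w - 11)/(w - 3) + 13/7| < 29|w + 4|/(7·(7/2)) = (58/49)|w + 4|, which is < ϵ once |w + 4| < (49/58)ϵ.
Take δ = min(7/2, (49/58)ϵ). Then 0 < |w + 4| < δ forces both bounds, so |(-6w - 11)/(w - 3) + 13/7| < ϵ.

δ = min(7/2, (49/58)ϵ)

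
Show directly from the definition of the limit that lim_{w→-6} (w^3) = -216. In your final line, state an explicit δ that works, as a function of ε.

Suppose ε > 0. We seek δ > 0 with 0 < |w + 6| < δ ⇒ |w^3 + 216| < ε.
Factor: w^3 + 216 = (w + 6)(w^2 - 6w + 36), so |w^3 + 216| = |w + 6|·|w^2 - 6w + 36|.
Restrict δ ≤ 1. Then |w + 6| < 1 gives |w| < 7, so by the triangle inequality |w^2 - 6w + 36| ≤ 7^2 + 6·7 + 36 = 127.
Hence |w^3 + 216| ≤ 127|w + 6|, which is < ε once |w + 6| < ε/127.
Take δ = min(1, ε/127). If 0 < |w + 6| < δ then both bounds hold and |w^3 + 216| ≤ 127|w + 6| < 127·(ε/127) = ε.

δ = min(1, ε/127)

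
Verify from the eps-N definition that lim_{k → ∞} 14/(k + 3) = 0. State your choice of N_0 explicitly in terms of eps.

Suppose eps > 0. For k ≥ 1, |14/(k + 3) − 0| = 14/(k + 3) ≤ 14/k.
We need 14/k < eps, i.e. k > 14/eps.
Take N_0 = 14/eps. If k > N_0 then |14/(k + 3)| ≤ 14/k < eps.

N_0 = 14/eps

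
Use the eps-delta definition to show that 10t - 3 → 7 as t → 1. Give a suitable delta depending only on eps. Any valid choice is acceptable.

Suppose eps > 0. We need delta > 0 so that 0 < |t − 1| < delta implies |(10t - 3) − 7| < eps.
|(10t - 3) − 7| = |10t - 10| = 10|t − 1|.
So 10|t − 1| < eps exactly when |t − 1| < eps/10.
Take delta = eps/10. If 0 < |t − 1| < delta then |(10t - 3) − 7| = 10|t − 1| < 10·(eps/10) = eps.

delta = eps/10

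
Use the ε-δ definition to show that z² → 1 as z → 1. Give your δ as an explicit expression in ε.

Let ε > 0 be given. We seek δ > 0 with 0 < |z − 1| < δ ⇒ |z² − 1| < ε.
Factor: z² − 1 = (z − 1)(z + 1), so |z² − 1| = |z − 1|·|z + 1|.
Restrict δ ≤ 2. Then |z − 1| < 2 gives |z| < 3, so by the triangle inequality |z + 1| ≤ 3 + 1 = 4.
Hence |z² − 1| ≤ 4|z − 1|, which is < ε once |z − 1| < ε/4.
Take δ = min(2, ε/4). If 0 < |z − 1| < δ then both bounds hold and |z² − 1| ≤ 4|z − 1| < 4·(ε/4) = ε.

δ = min(2, ε/4)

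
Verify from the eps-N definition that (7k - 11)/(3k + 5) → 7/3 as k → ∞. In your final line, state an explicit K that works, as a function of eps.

K = (68/9)/eps

Suppose eps > 0. For k ≥ 1, |(7k - 11)/(3k + 5) − (7/3)| = |-68|/(3(3k + 5)) = 68/(3(3k + 5)).
Since 3k + 5 ≥ 3k for k ≥ 1, this is ≤ 68/(3·3k) = (68/9)/k.
So |(7k - 11)/(3k + 5) − (7/3)| < eps whenever k > (68/9)/eps.
Take K = (68/9)/eps. If k > K then |(7k - 11)/(3k + 5) − (7/3)| ≤ (68/9)/k < eps.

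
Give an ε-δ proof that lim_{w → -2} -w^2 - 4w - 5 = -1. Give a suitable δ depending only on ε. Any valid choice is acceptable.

Let ε > 0. We want δ > 0 such that 0 < |w + 2| < δ implies |(-w^2 - 4w - 5) + 1| < ε.
(-w^2 - 4w - 5) + 1 = -w^2 - 4w - 4 = (w + 2)(-w - 2).
So |(-w^2 - 4w - 5) + 1| = |w + 2|·|-w - 2|.
Require δ ≤ 1. Then |w + 2| < 1 gives |w| < 3, and by the triangle inequality |-w - 2| ≤ 3 + 2 = 5.
Hence |(-w^2 - 4w - 5) + 1| ≤ 5|w + 2| < ε provided |w + 2| < ε/5.
Choosing δ = min(1, ε/5) ensures both conditions, hence |(-w^2 - 4w - 5) + 1| < ε.

δ = min(1, ε/5)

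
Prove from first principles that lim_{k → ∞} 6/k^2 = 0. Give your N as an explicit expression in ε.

Fix ε > 0. For k ≥ 1, |6/k^2 − 0| = 6/k^2.
6/k^2 < ε ⇔ k^2 > 6/ε ⇔ k > (6/ε)^{1/2}.
Take N = (6/ε)^{1/2}. Then k > N implies 6/k^2 < ε.

N = (6/ε)^{1/2}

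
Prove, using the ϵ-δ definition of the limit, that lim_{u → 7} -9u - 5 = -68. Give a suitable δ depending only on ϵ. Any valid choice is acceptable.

Let ϵ > 0. We need δ > 0 so that 0 < |u − 7| < δ implies |(-9u - 5) + 68| < ϵ.
|(-9u - 5) + 68| = |-9u + 63| = 9|u − 7|.
Thus it suffices that |u − 7| < ϵ/9.
Take δ = ϵ/9. If 0 < |u − 7| < δ then |(-9u - 5) + 68| = 9|u − 7| < 9·(ϵ/9) = ϵ.

δ = ϵ/9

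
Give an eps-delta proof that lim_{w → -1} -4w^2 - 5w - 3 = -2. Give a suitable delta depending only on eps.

Fix eps > 0. We want delta > 0 such that 0 < |w + 1| < delta implies |(-4w^2 - 5w - 3) + 2| < eps.
(-4w^2 - 5w - 3) + 2 = -4w^2 - 5w - 1 = (w + 1)(-4w - 1).
So |(-4w^2 - 5w - 3) + 2| = |w + 1|·|-4w - 1|.
Assume first that |w + 1| < 2, so |w| < 3. Then |-4w - 1| ≤ 4·3 + 1 = 13.
Hence |(-4w^2 - 5w - 3) + 2| ≤ 13|w + 1| < eps provided |w + 1| < eps/13.
Choosing delta = min(2, eps/13) ensures both conditions, hence |(-4w^2 - 5w - 3) + 2| < eps.

delta = min(2, eps/13)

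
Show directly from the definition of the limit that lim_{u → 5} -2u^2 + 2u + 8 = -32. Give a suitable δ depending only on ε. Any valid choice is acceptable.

Suppose ε > 0. We want δ > 0 such that 0 < |u − 5| < δ implies |(-2u^2 + 2u + 8) + 32| < ε.
(-2u^2 + 2u + 8) + 32 = -2u^2 + 2u + 40 = (u − 5)(-2u - 8).
So |(-2u^2 + 2u + 8) + 32| = |u − 5|·|-2u - 8|.
Assume first that |u − 5| < 1, so |u| < 6. Then |-2u - 8| ≤ 2·6 + 8 = 20.
Hence |(-2u^2 + 2u + 8) + 32| ≤ 20|u − 5| < ε provided |u − 5| < ε/20.
Take δ = min(1, ε/20). Then 0 < |u − 5| < δ gives both |u − 5| < 1 and |u − 5| < ε/20, so |(-2u^2 + 2u + 8) + 32| < ε.

δ = min(1, ε/20)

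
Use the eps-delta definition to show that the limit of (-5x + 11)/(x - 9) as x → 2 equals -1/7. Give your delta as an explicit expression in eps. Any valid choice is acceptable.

delta = min(7/2, (49/68)eps)

Let eps > 0. We want delta > 0 with 0 < |x − 2| < delta ⇒ |(-5x + 11)/(x - 9) + 1/7| < eps.
Combining over a common denominator, (-5x + 11)/(x - 9) + 1/7 = [(-5x + 11)·(-7) − 1·(x - 9)] / [(-7)·(x - 9)] = 34(x − 2) / ((-7)(x - 9)).
So |(-5x + 11)/(x - 9) + 1/7| = 34|x − 2| / (7·|x − 9|).
Require delta ≤ 7/2, so |x − 9| ≥ |-7| − |x − 2| > 7 − 7/2 = 7/2.
Hence |(-5x + 11)/(x - 9) + 1/7| < 34|x − 2|/(7·(7/2)) = (68/49)|x − 2|, which is < eps once |x − 2| < (49/68)eps.
Take delta = min(7/2, (49/68)eps). Then 0 < |x − 2| < delta forces both bounds, so |(-5x + 11)/(x - 9) + 1/7| < eps.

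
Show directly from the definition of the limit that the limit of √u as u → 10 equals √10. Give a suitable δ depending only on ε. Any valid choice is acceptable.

δ = min(10, √10·ε)

Fix ε > 0. We want δ > 0 such that 0 < |u − 10| < δ implies |√u − √10| < ε.
Rationalise: √u − √10 = (u − 10)/(√u + √10), so |√u − √10| = |u − 10|/(√u + √10).
Restrict δ ≤ 10 so that |u − 10| < 10 forces u > 0, and then √u + √10 > √10.
Hence |√u − √10| < |u − 10|/√10, which is < ε once |u − 10| < √10·ε.
Take δ = min(10, √10·ε). If 0 < |u − 10| < δ then u > 0 and |√u − √10| < |u − 10|/√10 < ε.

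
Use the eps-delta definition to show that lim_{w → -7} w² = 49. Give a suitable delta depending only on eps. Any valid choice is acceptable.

Let eps > 0 be given. We seek delta > 0 with 0 < |w + 7| < delta ⇒ |w² − 49| < eps.
Factor: w² − 49 = (w + 7)(w - 7), so |w² − 49| = |w + 7|·|w - 7|.
Impose delta ≤ 1 so that |w| < 8; then |w - 7| ≤ 15.
Hence |w² − 49| ≤ 15|w + 7|, which is < eps once |w + 7| < eps/15.
Take delta = min(1, eps/15). If 0 < |w + 7| < delta then both bounds hold and |w² − 49| ≤ 15|w + 7| < 15·(eps/15) = eps.

delta = min(1, eps/15)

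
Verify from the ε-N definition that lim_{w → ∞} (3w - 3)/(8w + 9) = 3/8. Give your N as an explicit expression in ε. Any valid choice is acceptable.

N = (51/64)/ε

Let ε > 0. We seek N > 0 such that w > N implies |(3w - 3)/(8w + 9) − (3/8)| < ε.
(3w - 3)/(8w + 9) − (3/8) = (8(3w - 3) − 3(8w + 9)) / (8(8w + 9)) = -51/(8(8w + 9)).
For w > 0 we have 8w + 9 > 8w, so |(3w - 3)/(8w + 9) − (3/8)| = 51/(8(8w + 9)) < 51/(8·8w) = (51/64)/w.
Thus |(3w - 3)/(8w + 9) − (3/8)| < ε whenever w > (51/64)/ε.
Take N = (51/64)/ε. If w > N then |(3w - 3)/(8w + 9) − (3/8)| < (51/64)/w < ε.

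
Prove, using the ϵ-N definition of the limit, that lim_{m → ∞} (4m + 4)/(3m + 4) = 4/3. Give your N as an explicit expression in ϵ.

Fix ϵ > 0. For m ≥ 1, |(4m + 4)/(3m + 4) − (4/3)| = |-4|/(3(3m + 4)) = 4/(3(3m + 4)).
Since 3m + 4 ≥ 3m for m ≥ 1, this is ≤ 4/(3·3m) = (4/9)/m.
So |(4m + 4)/(3m + 4) − (4/3)| < ϵ whenever m > (4/9)/ϵ.
Take N = (4/9)/ϵ. If m > N then |(4m + 4)/(3m + 4) − (4/3)| ≤ (4/9)/m < ϵ.

N = (4/9)/ϵ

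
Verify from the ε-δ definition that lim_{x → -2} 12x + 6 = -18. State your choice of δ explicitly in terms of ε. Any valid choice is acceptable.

Let ε > 0. We need δ > 0 so that 0 < |x + 2| < δ implies |(12x + 6) + 18| < ε.
|(12x + 6) + 18| = |12x + 24| = 12|x + 2|.
Thus it suffices that |x + 2| < ε/12.
Choosing δ = ε/12 gives |(12x + 6) + 18| = 12|x + 2| < ε whenever |x + 2| < δ.

δ = ε/12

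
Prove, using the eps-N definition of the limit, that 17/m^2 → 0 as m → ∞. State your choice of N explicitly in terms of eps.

Let eps > 0 be given. For m ≥ 1, |17/m^2 − 0| = 17/m^2.
17/m^2 < eps ⇔ m^2 > 17/eps ⇔ m > (17/eps)^{1/2}.
Take N = (17/eps)^{1/2}. Then m > N implies 17/m^2 < eps.

N = (17/eps)^{1/2}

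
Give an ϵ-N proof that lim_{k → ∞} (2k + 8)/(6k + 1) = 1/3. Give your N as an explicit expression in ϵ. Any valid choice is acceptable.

Suppose ϵ > 0. For k ≥ 1, |(2k + 8)/(6k + 1) − (1/3)| = |46|/(6(6k + 1)) = 46/(6(6k + 1)).
Since 6k + 1 ≥ 6k for k ≥ 1, this is ≤ 46/(6·6k) = (23/18)/k.
So |(2k + 8)/(6k + 1) − (1/3)| < ϵ whenever k > (23/18)/ϵ.
Take N = (23/18)/ϵ. If k > N then |(2k + 8)/(6k + 1) − (1/3)| ≤ (23/18)/k < ϵ.

N = (23/18)/ϵ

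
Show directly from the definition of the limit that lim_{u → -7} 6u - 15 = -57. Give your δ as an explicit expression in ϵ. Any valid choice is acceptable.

Suppose ϵ > 0. We need δ > 0 so that 0 < |u + 7| < δ implies |(6u - 15) + 57| < ϵ.
|(6u - 15) + 57| = |6u + 42| = 6|u + 7|.
Thus it suffices that |u + 7| < ϵ/6.
Take δ = ϵ/6. If 0 < |u + 7| < δ then |(6u - 15) + 57| = 6|u + 7| < 6·(ϵ/6) = ϵ.

δ = ϵ/6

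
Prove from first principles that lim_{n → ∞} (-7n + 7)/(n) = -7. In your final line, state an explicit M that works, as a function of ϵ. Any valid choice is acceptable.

Fix ϵ > 0. For n ≥ 1, |(-7n + 7)/(n) + 7| = |7|/((n)) = 7/((n)).
Since n ≥ n for n ≥ 1, this is ≤ 7/(n) = 7/n.
So |(-7n + 7)/(n) + 7| < ϵ whenever n > 7/ϵ.
Take M = 7/ϵ. If n > M then |(-7n + 7)/(n) + 7| ≤ 7/n < ϵ.

M = 7/ϵ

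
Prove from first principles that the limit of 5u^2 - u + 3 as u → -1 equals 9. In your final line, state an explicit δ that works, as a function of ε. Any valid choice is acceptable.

δ = min(2, ε/21)

Fix ε > 0. We want δ > 0 such that 0 < |u + 1| < δ implies |(5u^2 - u + 3) − 9| < ε.
(5u^2 - u + 3) − 9 = 5u^2 - u - 6 = (u + 1)(5u - 6).
So |(5u^2 - u + 3) − 9| = |u + 1|·|5u - 6|.
Assume first that |u + 1| < 2, so |u| < 3. Then |5u - 6| ≤ 5·3 + 6 = 21.
Hence |(5u^2 - u + 3) − 9| ≤ 21|u + 1| < ε provided |u + 1| < ε/21.
Choosing δ = min(2, ε/21) ensures both conditions, hence |(5u^2 - u + 3) − 9| < ε.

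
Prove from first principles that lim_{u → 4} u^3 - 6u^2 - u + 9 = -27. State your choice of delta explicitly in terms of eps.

Let eps > 0. We want delta > 0 such that 0 < |u − 4| < delta implies |(u^3 - 6u^2 - u + 9) + 27| < eps.
(u^3 - 6u^2 - u + 9) + 27 = u^3 - 6u^2 - u + 36 = (u − 4)(u^2 - 2u - 9).
So |(u^3 - 6u^2 - u + 9) + 27| = |u − 4|·|u^2 - 2u - 9|.
Require delta ≤ 1. Then |u − 4| < 1 gives |u| < 5, and by the triangle inequality |u^2 - 2u - 9| ≤ 5^2 + 2·5 + 9 = 44.
Hence |(u^3 - 6u^2 - u + 9) + 27| ≤ 44|u − 4| < eps provided |u − 4| < eps/44.
Choosing delta = min(1, eps/44) ensures both conditions, hence |(u^3 - 6u^2 - u + 9) + 27| < eps.

delta = min(1, eps/44)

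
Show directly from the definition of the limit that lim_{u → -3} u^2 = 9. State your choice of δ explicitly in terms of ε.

δ = min(2, ε/8)

Let ε > 0. We seek δ > 0 with 0 < |u + 3| < δ ⇒ |u^2 − 9| < ε.
Factor: u^2 − 9 = (u + 3)(u - 3), so |u^2 − 9| = |u + 3|·|u - 3|.
Restrict δ ≤ 2. Then |u + 3| < 2 gives |u| < 5, so by the triangle inequality |u - 3| ≤ 5 + 3 = 8.
Hence |u^2 − 9| ≤ 8|u + 3|, which is < ε once |u + 3| < ε/8.
Take δ = min(2, ε/8). If 0 < |u + 3| < δ then both bounds hold and |u^2 − 9| ≤ 8|u + 3| < 8·(ε/8) = ε.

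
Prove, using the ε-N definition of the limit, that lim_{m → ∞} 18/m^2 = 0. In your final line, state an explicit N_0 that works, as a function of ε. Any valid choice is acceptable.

N_0 = (18/ε)^{1/2}

Suppose ε > 0. For m ≥ 1, |18/m^2 − 0| = 18/m^2.
18/m^2 < ε ⇔ m^2 > 18/ε ⇔ m > (18/ε)^{1/2}.
Take N_0 = (18/ε)^{1/2}. Then m > N_0 implies 18/m^2 < ε.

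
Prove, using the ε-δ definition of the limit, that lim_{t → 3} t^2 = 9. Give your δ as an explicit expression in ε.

Let ε > 0. We seek δ > 0 with 0 < |t − 3| < δ ⇒ |t^2 − 9| < ε.
Factor: t^2 − 9 = (t − 3)(t + 3), so |t^2 − 9| = |t − 3|·|t + 3|.
Impose δ ≤ 1 so that |t| < 4; then |t + 3| ≤ 7.
Hence |t^2 − 9| ≤ 7|t − 3|, which is < ε once |t − 3| < ε/7.
Take δ = min(1, ε/7). If 0 < |t − 3| < δ then both bounds hold and |t^2 − 9| ≤ 7|t − 3| < 7·(ε/7) = ε.

δ = min(1, ε/7)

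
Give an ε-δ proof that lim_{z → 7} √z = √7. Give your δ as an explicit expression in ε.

Suppose ε > 0. We want δ > 0 such that 0 < |z − 7| < δ implies |√z − √7| < ε.
Multiplying by the conjugate, |√z − √7| = |z − 7|/(√z + √7).
Restrict δ ≤ 7 so that |z − 7| < 7 forces z > 0, and then √z + √7 > √7.
Hence |√z − √7| < |z − 7|/√7, which is < ε once |z − 7| < √7·ε.
Take δ = min(7, √7·ε). If 0 < |z − 7| < δ then z > 0 and |√z − √7| < |z − 7|/√7 < ε.

δ = min(7, √7·ε)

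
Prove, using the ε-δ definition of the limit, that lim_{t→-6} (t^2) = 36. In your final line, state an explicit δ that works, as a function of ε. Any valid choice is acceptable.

Suppose ε > 0. We seek δ > 0 with 0 < |t + 6| < δ ⇒ |t^2 − 36| < ε.
Factor: t^2 − 36 = (t + 6)(t - 6), so |t^2 − 36| = |t + 6|·|t - 6|.
Restrict δ ≤ 1. Then |t + 6| < 1 gives |t| < 7, so by the triangle inequality |t - 6| ≤ 7 + 6 = 13.
Hence |t^2 − 36| ≤ 13|t + 6|, which is < ε once |t + 6| < ε/13.
Take δ = min(1, ε/13). If 0 < |t + 6| < δ then both bounds hold and |t^2 − 36| ≤ 13|t + 6| < 13·(ε/13) = ε.

δ = min(1, ε/13)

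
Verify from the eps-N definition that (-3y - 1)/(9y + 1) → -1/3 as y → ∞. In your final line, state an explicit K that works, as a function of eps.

K = (2/27)/eps

Let eps > 0. We seek K > 0 such that y > K implies |(-3y - 1)/(9y + 1) + 1/3| < eps.
(-3y - 1)/(9y + 1) + 1/3 = (9(-3y - 1) − (-3)(9y + 1)) / (9(9y + 1)) = -6/(9(9y + 1)).
For y > 0 we have 9y + 1 > 9y, so |(-3y - 1)/(9y + 1) + 1/3| = 6/(9(9y + 1)) < 6/(9·9y) = (2/27)/y.
Thus |(-3y - 1)/(9y + 1) + 1/3| < eps whenever y > (2/27)/eps.
Take K = (2/27)/eps. If y > K then |(-3y - 1)/(9y + 1) + 1/3| < (2/27)/y < eps.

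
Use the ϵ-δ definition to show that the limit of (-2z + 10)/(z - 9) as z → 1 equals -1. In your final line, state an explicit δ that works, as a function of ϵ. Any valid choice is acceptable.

δ = min(4, 4ϵ)

Fix ϵ > 0. We want δ > 0 with 0 < |z − 1| < δ ⇒ |(-2z + 10)/(z - 9) + 1| < ϵ.
Combining over a common denominator, (-2z + 10)/(z - 9) + 1 = [(-2z + 10)·(-8) − 8·(z - 9)] / [(-8)·(z - 9)] = 8(z − 1) / ((-8)(z - 9)).
So |(-2z + 10)/(z - 9) + 1| = 8|z − 1| / (8·|z − 9|).
Require δ ≤ 4, so |z − 9| ≥ |-8| − |z − 1| > 8 − 4 = 4.
Hence |(-2z + 10)/(z - 9) + 1| < 8|z − 1|/(8·4) = (1/4)|z − 1|, which is < ϵ once |z − 1| < 4ϵ.
Take δ = min(4, 4ϵ). Then 0 < |z − 1| < δ forces both bounds, so |(-2z + 10)/(z - 9) + 1| < ϵ.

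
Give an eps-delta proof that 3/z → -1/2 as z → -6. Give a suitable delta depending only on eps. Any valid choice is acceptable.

delta = min(3, 6eps)

Suppose eps > 0. We seek delta > 0 such that 0 < |z + 6| < delta implies |3/z + 1/2| < eps.
|3/z + 1/2| = 3·|-6 − z|/(6·|z|) = 3|z + 6|/(6|z|).
Require delta ≤ 3 so that |z| > 6 − 3 = 3, hence 6|z| > 18.
Then |3/z + 1/2| < 3|z + 6|/18, which is < eps when |z + 6| < 6eps.
Take delta = min(3, 6eps). Then 0 < |z + 6| < delta gives both |z + 6| < 3 and |z + 6| < 6eps, so |3/z + 1/2| < eps.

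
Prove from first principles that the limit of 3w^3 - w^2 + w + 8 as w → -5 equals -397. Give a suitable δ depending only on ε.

Let ε > 0 be given. We want δ > 0 such that 0 < |w + 5| < δ implies |(3w^3 - w^2 + w + 8) + 397| < ε.
(3w^3 - w^2 + w + 8) + 397 = 3w^3 - w^2 + w + 405 = (w + 5)(3w^2 - 16w + 81).
So |(3w^3 - w^2 + w + 8) + 397| = |w + 5|·|3w^2 - 16w + 81|.
Require δ ≤ 1. Then |w + 5| < 1 gives |w| < 6, and by the triangle inequality |3w^2 - 16w + 81| ≤ 3·6^2 + 16·6 + 81 = 285.
Hence |(3w^3 - w^2 + w + 8) + 397| ≤ 285|w + 5| < ε provided |w + 5| < ε/285.
Take δ = min(1, ε/285). Then 0 < |w + 5| < δ gives both |w + 5| < 1 and |w + 5| < ε/285, so |(3w^3 - w^2 + w + 8) + 397| < ε.

δ = min(1, ε/285)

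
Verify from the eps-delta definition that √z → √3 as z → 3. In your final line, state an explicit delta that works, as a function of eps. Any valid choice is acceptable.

Let eps > 0 be given. We want delta > 0 such that 0 < |z − 3| < delta implies |√z − √3| < eps.
Rationalise: √z − √3 = (z − 3)/(√z + √3), so |√z − √3| = |z − 3|/(√z + √3).
Restrict delta ≤ 3 so that |z − 3| < 3 forces z > 0, and then √z + √3 > √3.
Hence |√z − √3| < |z − 3|/√3, which is < eps once |z − 3| < √3·eps.
Take delta = min(3, √3·eps). If 0 < |z − 3| < delta then z > 0 and |√z − √3| < |z − 3|/√3 < eps.

delta = min(3, √3·eps)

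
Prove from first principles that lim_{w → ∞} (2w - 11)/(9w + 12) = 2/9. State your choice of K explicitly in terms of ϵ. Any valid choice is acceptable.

K = (41/27)/ϵ

Let ϵ > 0. We seek K > 0 such that w > K implies |(2w - 11)/(9w + 12) − (2/9)| < ϵ.
(2w - 11)/(9w + 12) − (2/9) = (9(2w - 11) − 2(9w + 12)) / (9(9w + 12)) = -123/(9(9w + 12)).
For w > 0 we have 9w + 12 > 9w, so |(2w - 11)/(9w + 12) − (2/9)| = 123/(9(9w + 12)) < 123/(9·9w) = (41/27)/w.
Thus |(2w - 11)/(9w + 12) − (2/9)| < ϵ whenever w > (41/27)/ϵ.
Take K = (41/27)/ϵ. If w > K then |(2w - 11)/(9w + 12) − (2/9)| < (41/27)/w < ϵ.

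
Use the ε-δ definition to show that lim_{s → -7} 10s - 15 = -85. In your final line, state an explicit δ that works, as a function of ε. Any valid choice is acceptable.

δ = ε/10

Fix ε > 0. We need δ > 0 so that 0 < |s + 7| < δ implies |(10s - 15) + 85| < ε.
|(10s - 15) + 85| = |10s + 70| = 10|s + 7|.
So 10|s + 7| < ε exactly when |s + 7| < ε/10.
Take δ = ε/10. If 0 < |s + 7| < δ then |(10s - 15) + 85| = 10|s + 7| < 10·(ε/10) = ε.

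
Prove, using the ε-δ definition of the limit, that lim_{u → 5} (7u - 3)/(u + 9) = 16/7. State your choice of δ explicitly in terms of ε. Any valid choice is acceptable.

δ = min(7, (49/33)ε)

Fix ε > 0. We want δ > 0 with 0 < |u − 5| < δ ⇒ |(7u - 3)/(u + 9) − (16/7)| < ε.
Combining over a common denominator, (7u - 3)/(u + 9) − (16/7) = [(7u - 3)·14 − 32·(u + 9)] / [14·(u + 9)] = 66(u − 5) / (14(u + 9)).
So |(7u - 3)/(u + 9) − (16/7)| = 66|u − 5| / (14·|u + 9|).
Restrict δ ≤ 7. Then |u − 5| < 7 gives |u + 9| = |(u − 5) + 14| ≥ 14 − 7 = 7.
Hence |(7u - 3)/(u + 9) − (16/7)| < 66|u − 5|/(14·7) = (33/49)|u − 5|, which is < ε once |u − 5| < (49/33)ε.
Take δ = min(7, (49/33)ε). Then 0 < |u − 5| < δ forces both bounds, so |(7u - 3)/(u + 9) − (16/7)| < ε.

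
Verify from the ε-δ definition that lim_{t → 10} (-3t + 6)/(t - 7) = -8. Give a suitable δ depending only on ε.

Fix ε > 0. We want δ > 0 with 0 < |t − 10| < δ ⇒ |(-3t + 6)/(t - 7) + 8| < ε.
Combining over a common denominator, (-3t + 6)/(t - 7) + 8 = [(-3t + 6)·3 − (-24)·(t - 7)] / [3·(t - 7)] = 15(t − 10) / (3(t - 7)).
So |(-3t + 6)/(t - 7) + 8| = 15|t − 10| / (3·|t − 7|).
Require δ ≤ 3/2, so |t − 7| ≥ |3| − |t − 10| > 3 − 3/2 = 3/2.
Hence |(-3t + 6)/(t - 7) + 8| < 15|t − 10|/(3·(3/2)) = (10/3)|t − 10|, which is < ε once |t − 10| < (3/10)ε.
Take δ = min(3/2, (3/10)ε). Then 0 < |t − 10| < δ forces both bounds, so |(-3t + 6)/(t - 7) + 8| < ε.

δ = min(3/2, (3/10)ε)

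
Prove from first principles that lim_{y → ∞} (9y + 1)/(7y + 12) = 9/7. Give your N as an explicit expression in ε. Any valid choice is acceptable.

Let ε > 0. We seek N > 0 such that y > N implies |(9y + 1)/(7y + 12) − (9/7)| < ε.
(9y + 1)/(7y + 12) − (9/7) = (7(9y + 1) − 9(7y + 12)) / (7(7y + 12)) = -101/(7(7y + 12)).
For y > 0 we have 7y + 12 > 7y, so |(9y + 1)/(7y + 12) − (9/7)| = 101/(7(7y + 12)) < 101/(7·7y) = (101/49)/y.
Thus |(9y + 1)/(7y + 12) − (9/7)| < ε whenever y > (101/49)/ε.
Take N = (101/49)/ε. If y > N then |(9y + 1)/(7y + 12) − (9/7)| < (101/49)/y < ε.

N = (101/49)/ε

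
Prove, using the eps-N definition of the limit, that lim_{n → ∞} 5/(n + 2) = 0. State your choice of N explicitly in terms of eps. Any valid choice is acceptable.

N = 5/eps

Suppose eps > 0. For n ≥ 1, |5/(n + 2) − 0| = 5/(n + 2) ≤ 5/n.
We need 5/n < eps, i.e. n > 5/eps.
Take N = 5/eps. If n > N then |5/(n + 2)| ≤ 5/n < eps.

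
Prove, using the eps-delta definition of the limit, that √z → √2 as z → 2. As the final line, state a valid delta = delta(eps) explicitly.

Let eps > 0 be given. We want delta > 0 such that 0 < |z − 2| < delta implies |√z − √2| < eps.
Multiplying by the conjugate, |√z − √2| = |z − 2|/(√z + √2).
Restrict delta ≤ 2 so that |z − 2| < 2 forces z > 0, and then √z + √2 > √2.
Hence |√z − √2| < |z − 2|/√2, which is < eps once |z − 2| < √2·eps.
Take delta = min(2, √2·eps). If 0 < |z − 2| < delta then z > 0 and |√z − √2| < |z − 2|/√2 < eps.

delta = min(2, √2·eps)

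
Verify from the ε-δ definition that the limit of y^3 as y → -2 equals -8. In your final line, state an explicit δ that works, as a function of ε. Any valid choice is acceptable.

δ = min(1, ε/19)

Let ε > 0 be given. We seek δ > 0 with 0 < |y + 2| < δ ⇒ |y^3 + 8| < ε.
Factor: y^3 + 8 = (y + 2)(y^2 - 2y + 4), so |y^3 + 8| = |y + 2|·|y^2 - 2y + 4|.
Restrict δ ≤ 1. Then |y + 2| < 1 gives |y| < 3, so by the triangle inequality |y^2 - 2y + 4| ≤ 3^2 + 2·3 + 4 = 19.
Hence |y^3 + 8| ≤ 19|y + 2|, which is < ε once |y + 2| < ε/19.
Take δ = min(1, ε/19). If 0 < |y + 2| < δ then both bounds hold and |y^3 + 8| ≤ 19|y + 2| < 19·(ε/19) = ε.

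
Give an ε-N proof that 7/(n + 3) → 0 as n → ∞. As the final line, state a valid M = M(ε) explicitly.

Let ε > 0 be given. For n ≥ 1, |7/(n + 3) − 0| = 7/(n + 3) ≤ 7/n.
We need 7/n < ε, i.e. n > 7/ε.
Take M = 7/ε. If n > M then |7/(n + 3)| ≤ 7/n < ε.

M = 7/ε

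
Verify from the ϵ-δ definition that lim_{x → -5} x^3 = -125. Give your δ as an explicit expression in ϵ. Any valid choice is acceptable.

Let ϵ > 0 be given. We seek δ > 0 with 0 < |x + 5| < δ ⇒ |x^3 + 125| < ϵ.
Factor: x^3 + 125 = (x + 5)(x^2 - 5x + 25), so |x^3 + 125| = |x + 5|·|x^2 - 5x + 25|.
Restrict δ ≤ 1. Then |x + 5| < 1 gives |x| < 6, so by the triangle inequality |x^2 - 5x + 25| ≤ 6^2 + 5·6 + 25 = 91.
Hence |x^3 + 125| ≤ 91|x + 5|, which is < ϵ once |x + 5| < ϵ/91.
Take δ = min(1, ϵ/91). If 0 < |x + 5| < δ then both bounds hold and |x^3 + 125| ≤ 91|x + 5| < 91·(ϵ/91) = ϵ.

δ = min(1, ϵ/91)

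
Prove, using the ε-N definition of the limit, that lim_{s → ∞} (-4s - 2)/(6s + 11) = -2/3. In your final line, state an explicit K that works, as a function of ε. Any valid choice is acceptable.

Let ε > 0. We seek K > 0 such that s > K implies |(-4s - 2)/(6s + 11) + 2/3| < ε.
(-4s - 2)/(6s + 11) + 2/3 = (6(-4s - 2) − (-4)(6s + 11)) / (6(6s + 11)) = 32/(6(6s + 11)).
For s > 0 we have 6s + 11 > 6s, so |(-4s - 2)/(6s + 11) + 2/3| = 32/(6(6s + 11)) < 32/(6·6s) = (8/9)/s.
Thus |(-4s - 2)/(6s + 11) + 2/3| < ε whenever s > (8/9)/ε.
Take K = (8/9)/ε. If s > K then |(-4s - 2)/(6s + 11) + 2/3| < (8/9)/s < ε.

K = (8/9)/ε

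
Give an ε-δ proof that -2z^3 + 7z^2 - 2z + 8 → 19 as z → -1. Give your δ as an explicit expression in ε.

Fix ε > 0. We want δ > 0 such that 0 < |z + 1| < δ implies |(-2z^3 + 7z^2 - 2z + 8) − 19| < ε.
(-2z^3 + 7z^2 - 2z + 8) − 19 = -2z^3 + 7z^2 - 2z - 11 = (z + 1)(-2z^2 + 9z - 11).
So |(-2z^3 + 7z^2 - 2z + 8) − 19| = |z + 1|·|-2z^2 + 9z - 11|.
Require δ ≤ 1. Then |z + 1| < 1 gives |z| < 2, and by the triangle inequality |-2z^2 + 9z - 11| ≤ 2·2^2 + 9·2 + 11 = 37.
Hence |(-2z^3 + 7z^2 - 2z + 8) − 19| ≤ 37|z + 1| < ε provided |z + 1| < ε/37.
Choosing δ = min(1, ε/37) ensures both conditions, hence |(-2z^3 + 7z^2 - 2z + 8) − 19| < ε.

δ = min(1, ε/37)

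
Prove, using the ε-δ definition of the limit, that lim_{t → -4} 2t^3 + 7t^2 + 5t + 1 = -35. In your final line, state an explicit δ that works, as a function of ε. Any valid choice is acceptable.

Fix ε > 0. We want δ > 0 such that 0 < |t + 4| < δ implies |(2t^3 + 7t^2 + 5t + 1) + 35| < ε.
(2t^3 + 7t^2 + 5t + 1) + 35 = 2t^3 + 7t^2 + 5t + 36 = (t + 4)(2t^2 - t + 9).
So |(2t^3 + 7t^2 + 5t + 1) + 35| = |t + 4|·|2t^2 - t + 9|.
Assume first that |t + 4| < 1, so |t| < 5. Then |2t^2 - t + 9| ≤ 2·5^2 + 5 + 9 = 64.
Hence |(2t^3 + 7t^2 + 5t + 1) + 35| ≤ 64|t + 4| < ε provided |t + 4| < ε/64.
Choosing δ = min(1, ε/64) ensures both conditions, hence |(2t^3 + 7t^2 + 5t + 1) + 35| < ε.

δ = min(1, ε/64)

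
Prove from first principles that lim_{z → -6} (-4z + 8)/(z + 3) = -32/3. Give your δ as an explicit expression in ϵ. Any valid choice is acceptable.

δ = min(3/2, (9/40)ϵ)

Suppose ϵ > 0. We want δ > 0 with 0 < |z + 6| < δ ⇒ |(-4z + 8)/(z + 3) + 32/3| < ϵ.
Combining over a common denominator, (-4z + 8)/(z + 3) + 32/3 = [(-4z + 8)·(-3) − 32·(z + 3)] / [(-3)·(z + 3)] = -20(z + 6) / ((-3)(z + 3)).
So |(-4z + 8)/(z + 3) + 32/3| = 20|z + 6| / (3·|z + 3|).
Require δ ≤ 3/2, so |z + 3| ≥ |-3| − |z + 6| > 3 − 3/2 = 3/2.
Hence |(-4z + 8)/(z + 3) + 32/3| < 20|z + 6|/(3·(3/2)) = (40/9)|z + 6|, which is < ϵ once |z + 6| < (9/40)ϵ.
Take δ = min(3/2, (9/40)ϵ). Then 0 < |z + 6| < δ forces both bounds, so |(-4z + 8)/(z + 3) + 32/3| < ϵ.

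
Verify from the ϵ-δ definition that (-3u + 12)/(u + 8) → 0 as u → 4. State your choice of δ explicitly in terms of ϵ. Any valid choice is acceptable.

δ = min(6, 2ϵ)

Let ϵ > 0. We want δ > 0 with 0 < |u − 4| < δ ⇒ |(-3u + 12)/(u + 8) − 0| < ϵ.
Combining over a common denominator, (-3u + 12)/(u + 8) − 0 = [(-3u + 12)·12 − 0·(u + 8)] / [12·(u + 8)] = -36(u − 4) / (12(u + 8)).
So |(-3u + 12)/(u + 8) − 0| = 36|u − 4| / (12·|u + 8|).
Restrict δ ≤ 6. Then |u − 4| < 6 gives |u + 8| = |(u − 4) + 12| ≥ 12 − 6 = 6.
Hence |(-3u + 12)/(u + 8) − 0| < 36|u − 4|/(12·6) = (1/2)|u − 4|, which is < ϵ once |u − 4| < 2ϵ.
Take δ = min(6, 2ϵ). Then 0 < |u − 4| < δ forces both bounds, so |(-3u + 12)/(u + 8) − 0| < ϵ.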